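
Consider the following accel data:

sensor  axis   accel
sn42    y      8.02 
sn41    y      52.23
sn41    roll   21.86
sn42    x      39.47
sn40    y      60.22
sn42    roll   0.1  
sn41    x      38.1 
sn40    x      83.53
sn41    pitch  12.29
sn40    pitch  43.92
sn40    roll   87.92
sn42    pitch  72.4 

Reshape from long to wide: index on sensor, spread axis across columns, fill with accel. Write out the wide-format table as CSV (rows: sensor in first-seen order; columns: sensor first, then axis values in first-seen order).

sensor,y,roll,x,pitch
sn42,8.02,0.1,39.47,72.4
sn41,52.23,21.86,38.1,12.29
sn40,60.22,87.92,83.53,43.92

Columns: sensor plus the 4 distinct axis values (y, roll, x, pitch).
For example, row sn42 column y takes accel=8.02 from the long row (sn42, y).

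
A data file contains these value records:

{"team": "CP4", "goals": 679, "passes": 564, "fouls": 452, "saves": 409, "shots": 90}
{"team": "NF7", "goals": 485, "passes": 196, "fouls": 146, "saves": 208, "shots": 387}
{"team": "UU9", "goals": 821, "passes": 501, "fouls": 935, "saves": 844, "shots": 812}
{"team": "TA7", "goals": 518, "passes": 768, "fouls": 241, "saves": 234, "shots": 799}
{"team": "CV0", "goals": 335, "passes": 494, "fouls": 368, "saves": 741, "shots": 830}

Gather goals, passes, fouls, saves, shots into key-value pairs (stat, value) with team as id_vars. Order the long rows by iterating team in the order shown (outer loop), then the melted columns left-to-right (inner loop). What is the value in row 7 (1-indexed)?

196

25 rows total (5 × 5). Row 7: index ⌊(7-1)/5⌋ = 1 into team → NF7; (7-1) mod 5 = 1 into the melted columns → passes.
So row 7 is (NF7, passes, 196); value = 196.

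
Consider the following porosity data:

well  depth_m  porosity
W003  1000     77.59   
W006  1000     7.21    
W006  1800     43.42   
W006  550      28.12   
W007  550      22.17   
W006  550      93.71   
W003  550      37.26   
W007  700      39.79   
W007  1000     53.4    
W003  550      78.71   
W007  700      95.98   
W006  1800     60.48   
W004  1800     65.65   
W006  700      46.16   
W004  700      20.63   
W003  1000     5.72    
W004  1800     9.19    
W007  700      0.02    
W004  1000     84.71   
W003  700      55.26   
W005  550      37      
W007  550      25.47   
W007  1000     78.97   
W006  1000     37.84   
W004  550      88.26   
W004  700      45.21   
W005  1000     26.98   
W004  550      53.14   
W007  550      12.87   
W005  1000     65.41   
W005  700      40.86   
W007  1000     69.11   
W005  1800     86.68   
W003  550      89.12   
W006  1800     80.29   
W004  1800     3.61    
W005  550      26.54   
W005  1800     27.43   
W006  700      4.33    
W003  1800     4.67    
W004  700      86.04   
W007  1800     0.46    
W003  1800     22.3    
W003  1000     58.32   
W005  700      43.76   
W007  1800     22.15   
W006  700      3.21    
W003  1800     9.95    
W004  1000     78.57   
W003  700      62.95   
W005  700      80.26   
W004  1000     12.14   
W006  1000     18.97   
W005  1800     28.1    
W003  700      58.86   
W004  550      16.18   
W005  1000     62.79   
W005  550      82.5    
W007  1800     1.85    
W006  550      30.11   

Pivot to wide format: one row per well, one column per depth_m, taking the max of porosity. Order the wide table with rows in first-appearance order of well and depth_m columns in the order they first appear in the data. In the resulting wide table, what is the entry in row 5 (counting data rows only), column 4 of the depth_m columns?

With rows in first-appearance order of well, row 5 is well=W005. depth_m columns in first-appearance order: 1000, 1800, 550, 700; column 4 is 700.
Long rows with well=W005, depth_m=700: max(40.86, 43.76, 80.26) = 80.26.

80.26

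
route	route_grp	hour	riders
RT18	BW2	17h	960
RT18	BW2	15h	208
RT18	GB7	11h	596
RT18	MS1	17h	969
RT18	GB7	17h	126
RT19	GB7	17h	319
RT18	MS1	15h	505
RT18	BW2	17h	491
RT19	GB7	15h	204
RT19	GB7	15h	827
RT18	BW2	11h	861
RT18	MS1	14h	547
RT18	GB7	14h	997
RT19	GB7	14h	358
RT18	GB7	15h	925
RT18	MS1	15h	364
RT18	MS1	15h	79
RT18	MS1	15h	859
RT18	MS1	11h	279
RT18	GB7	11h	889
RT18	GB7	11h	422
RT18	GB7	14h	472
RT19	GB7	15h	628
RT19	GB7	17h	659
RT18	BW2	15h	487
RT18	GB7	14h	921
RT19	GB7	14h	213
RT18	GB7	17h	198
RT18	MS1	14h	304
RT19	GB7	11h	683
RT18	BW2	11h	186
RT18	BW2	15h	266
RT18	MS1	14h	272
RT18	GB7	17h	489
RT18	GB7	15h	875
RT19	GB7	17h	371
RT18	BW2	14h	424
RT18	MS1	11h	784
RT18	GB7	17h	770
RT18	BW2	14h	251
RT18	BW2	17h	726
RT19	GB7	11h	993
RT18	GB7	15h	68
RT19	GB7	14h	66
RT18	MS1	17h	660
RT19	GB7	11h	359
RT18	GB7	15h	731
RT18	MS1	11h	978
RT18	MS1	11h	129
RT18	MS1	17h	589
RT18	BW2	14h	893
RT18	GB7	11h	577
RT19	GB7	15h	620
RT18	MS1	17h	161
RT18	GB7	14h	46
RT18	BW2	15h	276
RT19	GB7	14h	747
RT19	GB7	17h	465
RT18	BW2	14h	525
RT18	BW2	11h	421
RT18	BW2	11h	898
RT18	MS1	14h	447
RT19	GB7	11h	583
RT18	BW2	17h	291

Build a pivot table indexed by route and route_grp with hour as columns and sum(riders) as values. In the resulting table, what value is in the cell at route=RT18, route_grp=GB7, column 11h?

2484

Rows with route=RT18, route_grp=GB7 and hour=11h: riders values are 596, 889, 422, 577.
596 + 889 + 422 + 577 = 2484.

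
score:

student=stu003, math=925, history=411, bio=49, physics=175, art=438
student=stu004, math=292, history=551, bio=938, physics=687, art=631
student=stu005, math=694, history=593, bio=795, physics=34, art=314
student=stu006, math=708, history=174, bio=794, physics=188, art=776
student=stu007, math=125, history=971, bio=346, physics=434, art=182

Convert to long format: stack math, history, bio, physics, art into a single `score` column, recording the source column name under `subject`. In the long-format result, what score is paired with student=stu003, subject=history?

Unpivoting turns each (student, wide-column) pair into one long row.
The wide cell at row stu003, column history holds 411, so the long row (stu003, history) has score=411.

411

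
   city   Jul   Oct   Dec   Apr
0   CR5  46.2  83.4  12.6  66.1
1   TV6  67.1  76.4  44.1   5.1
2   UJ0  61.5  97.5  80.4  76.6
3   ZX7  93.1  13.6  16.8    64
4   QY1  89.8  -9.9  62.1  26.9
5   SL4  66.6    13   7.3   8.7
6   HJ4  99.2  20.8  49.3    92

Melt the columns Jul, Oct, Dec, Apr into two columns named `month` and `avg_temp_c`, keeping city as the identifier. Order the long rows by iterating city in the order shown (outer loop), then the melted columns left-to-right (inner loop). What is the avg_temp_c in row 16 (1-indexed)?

64

28 rows total (7 × 4). Row 16: index ⌊(16-1)/4⌋ = 3 into city → ZX7; (16-1) mod 4 = 3 into the melted columns → Apr.
So row 16 is (ZX7, Apr, 64); avg_temp_c = 64.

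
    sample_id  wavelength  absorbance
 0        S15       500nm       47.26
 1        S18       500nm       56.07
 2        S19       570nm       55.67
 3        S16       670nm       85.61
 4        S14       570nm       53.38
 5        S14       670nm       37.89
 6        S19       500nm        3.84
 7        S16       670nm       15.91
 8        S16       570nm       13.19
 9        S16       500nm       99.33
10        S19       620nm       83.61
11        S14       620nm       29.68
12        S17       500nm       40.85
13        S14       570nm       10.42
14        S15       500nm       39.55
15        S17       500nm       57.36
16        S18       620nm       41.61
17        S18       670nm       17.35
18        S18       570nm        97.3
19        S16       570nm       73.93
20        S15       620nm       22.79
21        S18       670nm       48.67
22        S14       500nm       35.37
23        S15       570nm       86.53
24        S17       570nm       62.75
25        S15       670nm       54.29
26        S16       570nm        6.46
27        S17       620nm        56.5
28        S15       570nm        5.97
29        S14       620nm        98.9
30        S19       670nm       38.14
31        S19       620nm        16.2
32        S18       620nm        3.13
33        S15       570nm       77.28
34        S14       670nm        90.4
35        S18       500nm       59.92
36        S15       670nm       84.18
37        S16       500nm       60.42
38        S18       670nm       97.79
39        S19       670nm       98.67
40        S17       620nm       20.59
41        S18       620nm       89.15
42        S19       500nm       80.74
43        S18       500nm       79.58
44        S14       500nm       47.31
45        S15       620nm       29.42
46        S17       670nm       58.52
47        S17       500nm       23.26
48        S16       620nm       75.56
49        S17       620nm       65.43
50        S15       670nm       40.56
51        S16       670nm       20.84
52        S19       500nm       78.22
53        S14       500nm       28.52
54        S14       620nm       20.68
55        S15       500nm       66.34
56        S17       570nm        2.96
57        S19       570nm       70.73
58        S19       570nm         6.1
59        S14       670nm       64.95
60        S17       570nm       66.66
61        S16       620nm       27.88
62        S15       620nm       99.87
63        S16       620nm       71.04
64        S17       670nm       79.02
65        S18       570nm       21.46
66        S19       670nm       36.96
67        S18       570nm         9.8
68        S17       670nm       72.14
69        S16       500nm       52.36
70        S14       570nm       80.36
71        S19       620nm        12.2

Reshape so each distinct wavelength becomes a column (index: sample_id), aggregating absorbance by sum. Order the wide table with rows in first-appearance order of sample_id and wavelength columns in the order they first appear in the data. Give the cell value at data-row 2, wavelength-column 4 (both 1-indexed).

133.89

With rows in first-appearance order of sample_id, row 2 is sample_id=S18. wavelength columns in first-appearance order: 500nm, 570nm, 670nm, 620nm; column 4 is 620nm.
Long rows with sample_id=S18, wavelength=620nm: 41.61 + 3.13 + 89.15 = 133.89.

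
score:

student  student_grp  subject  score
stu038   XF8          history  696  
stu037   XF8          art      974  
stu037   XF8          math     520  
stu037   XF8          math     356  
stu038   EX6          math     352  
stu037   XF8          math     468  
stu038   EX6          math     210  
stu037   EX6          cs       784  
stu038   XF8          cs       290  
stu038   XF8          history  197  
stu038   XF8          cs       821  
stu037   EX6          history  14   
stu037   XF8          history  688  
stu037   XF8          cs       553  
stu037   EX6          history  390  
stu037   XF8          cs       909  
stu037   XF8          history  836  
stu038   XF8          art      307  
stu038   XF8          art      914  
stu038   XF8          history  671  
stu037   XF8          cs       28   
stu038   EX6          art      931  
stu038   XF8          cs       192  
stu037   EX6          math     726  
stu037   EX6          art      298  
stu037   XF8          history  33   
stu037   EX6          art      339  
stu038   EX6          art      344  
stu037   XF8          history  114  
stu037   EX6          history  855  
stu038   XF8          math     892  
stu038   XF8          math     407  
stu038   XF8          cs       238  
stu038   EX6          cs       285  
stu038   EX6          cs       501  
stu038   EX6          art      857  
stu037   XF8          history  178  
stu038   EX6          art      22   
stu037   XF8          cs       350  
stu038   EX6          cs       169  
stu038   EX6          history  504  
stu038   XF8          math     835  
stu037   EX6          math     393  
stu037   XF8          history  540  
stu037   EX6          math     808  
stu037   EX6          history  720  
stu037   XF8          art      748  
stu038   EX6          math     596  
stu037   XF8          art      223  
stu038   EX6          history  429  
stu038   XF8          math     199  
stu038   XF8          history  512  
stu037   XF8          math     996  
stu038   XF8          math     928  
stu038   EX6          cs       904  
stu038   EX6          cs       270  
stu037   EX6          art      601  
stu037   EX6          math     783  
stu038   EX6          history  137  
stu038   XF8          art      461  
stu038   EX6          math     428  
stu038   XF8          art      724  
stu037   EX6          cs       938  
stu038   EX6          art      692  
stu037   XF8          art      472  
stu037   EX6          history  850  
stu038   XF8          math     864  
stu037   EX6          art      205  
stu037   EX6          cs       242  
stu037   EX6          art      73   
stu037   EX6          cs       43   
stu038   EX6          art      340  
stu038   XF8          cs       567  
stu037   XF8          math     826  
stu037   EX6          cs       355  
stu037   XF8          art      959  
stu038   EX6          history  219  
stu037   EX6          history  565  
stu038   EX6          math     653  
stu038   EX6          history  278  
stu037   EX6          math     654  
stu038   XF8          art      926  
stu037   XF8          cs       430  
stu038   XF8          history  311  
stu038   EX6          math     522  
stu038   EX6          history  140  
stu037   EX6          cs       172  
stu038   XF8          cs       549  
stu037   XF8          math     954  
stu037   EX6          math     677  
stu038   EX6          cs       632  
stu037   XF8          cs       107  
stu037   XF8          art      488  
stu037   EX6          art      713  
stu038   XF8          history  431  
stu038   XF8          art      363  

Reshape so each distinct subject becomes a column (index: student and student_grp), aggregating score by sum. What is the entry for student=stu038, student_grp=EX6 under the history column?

Rows with student=stu038, student_grp=EX6 and subject=history: score values are 504, 429, 137, 219, 278, 140.
504 + 429 + 137 + 219 + 278 + 140 = 1707.

1707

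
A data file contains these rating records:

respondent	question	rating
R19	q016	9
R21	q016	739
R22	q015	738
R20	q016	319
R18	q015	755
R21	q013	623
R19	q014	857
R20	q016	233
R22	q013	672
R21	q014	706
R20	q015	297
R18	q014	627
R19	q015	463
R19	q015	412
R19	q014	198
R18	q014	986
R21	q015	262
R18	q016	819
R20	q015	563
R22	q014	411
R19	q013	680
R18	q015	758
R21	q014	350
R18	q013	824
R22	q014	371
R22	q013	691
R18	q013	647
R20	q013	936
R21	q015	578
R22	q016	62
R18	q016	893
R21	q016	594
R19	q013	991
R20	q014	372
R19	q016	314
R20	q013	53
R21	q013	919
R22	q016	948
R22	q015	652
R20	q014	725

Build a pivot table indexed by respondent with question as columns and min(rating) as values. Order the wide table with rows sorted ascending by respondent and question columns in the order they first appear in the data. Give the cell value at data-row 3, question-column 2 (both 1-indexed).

297

With rows sorted ascending by respondent, row 3 is respondent=R20. question columns in first-appearance order: q016, q015, q013, q014; column 2 is q015.
Long rows with respondent=R20, question=q015: min(297, 563) = 297.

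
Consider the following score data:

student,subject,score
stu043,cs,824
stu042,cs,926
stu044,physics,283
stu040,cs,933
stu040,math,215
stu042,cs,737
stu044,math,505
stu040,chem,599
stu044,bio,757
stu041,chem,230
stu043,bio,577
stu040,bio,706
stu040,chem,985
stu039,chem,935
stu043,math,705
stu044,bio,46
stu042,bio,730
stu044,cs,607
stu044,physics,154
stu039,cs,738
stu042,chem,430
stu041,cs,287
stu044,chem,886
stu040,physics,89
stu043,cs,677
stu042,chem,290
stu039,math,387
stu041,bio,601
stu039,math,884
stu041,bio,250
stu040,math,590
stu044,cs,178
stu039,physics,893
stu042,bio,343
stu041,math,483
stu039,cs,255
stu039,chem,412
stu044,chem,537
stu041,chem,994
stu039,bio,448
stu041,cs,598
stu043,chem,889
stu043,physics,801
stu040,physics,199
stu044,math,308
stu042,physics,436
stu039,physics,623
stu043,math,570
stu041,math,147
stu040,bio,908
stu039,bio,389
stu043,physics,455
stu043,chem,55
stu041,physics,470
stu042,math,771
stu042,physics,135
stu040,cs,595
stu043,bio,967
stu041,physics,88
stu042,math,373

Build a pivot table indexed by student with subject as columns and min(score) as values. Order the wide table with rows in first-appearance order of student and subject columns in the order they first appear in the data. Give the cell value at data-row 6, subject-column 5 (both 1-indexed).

389

With rows in first-appearance order of student, row 6 is student=stu039. subject columns in first-appearance order: cs, physics, math, chem, bio; column 5 is bio.
Long rows with student=stu039, subject=bio: min(448, 389) = 389.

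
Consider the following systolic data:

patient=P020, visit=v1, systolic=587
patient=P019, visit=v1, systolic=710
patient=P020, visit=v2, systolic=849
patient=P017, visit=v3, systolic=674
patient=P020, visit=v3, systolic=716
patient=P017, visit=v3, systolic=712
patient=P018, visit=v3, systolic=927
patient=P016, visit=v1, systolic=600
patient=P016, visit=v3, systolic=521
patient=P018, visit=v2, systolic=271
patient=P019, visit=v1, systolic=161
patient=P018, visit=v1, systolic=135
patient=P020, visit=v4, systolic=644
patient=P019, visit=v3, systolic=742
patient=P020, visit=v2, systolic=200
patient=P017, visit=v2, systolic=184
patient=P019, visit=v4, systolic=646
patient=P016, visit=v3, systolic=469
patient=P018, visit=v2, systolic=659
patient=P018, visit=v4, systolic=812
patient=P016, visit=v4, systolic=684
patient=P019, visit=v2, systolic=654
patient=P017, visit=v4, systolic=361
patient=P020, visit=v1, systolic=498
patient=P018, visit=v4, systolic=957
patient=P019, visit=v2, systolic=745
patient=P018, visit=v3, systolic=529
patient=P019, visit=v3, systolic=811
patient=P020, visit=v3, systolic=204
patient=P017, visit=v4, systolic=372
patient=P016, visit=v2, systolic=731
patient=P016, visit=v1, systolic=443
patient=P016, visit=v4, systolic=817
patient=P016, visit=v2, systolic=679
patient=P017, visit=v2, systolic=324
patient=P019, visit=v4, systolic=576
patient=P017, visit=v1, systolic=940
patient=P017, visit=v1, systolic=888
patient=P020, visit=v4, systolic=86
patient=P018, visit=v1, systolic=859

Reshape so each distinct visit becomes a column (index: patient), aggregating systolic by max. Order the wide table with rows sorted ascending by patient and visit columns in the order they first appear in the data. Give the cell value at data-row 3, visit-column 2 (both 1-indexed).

With rows sorted ascending by patient, row 3 is patient=P018. visit columns in first-appearance order: v1, v2, v3, v4; column 2 is v2.
Long rows with patient=P018, visit=v2: max(271, 659) = 659.

659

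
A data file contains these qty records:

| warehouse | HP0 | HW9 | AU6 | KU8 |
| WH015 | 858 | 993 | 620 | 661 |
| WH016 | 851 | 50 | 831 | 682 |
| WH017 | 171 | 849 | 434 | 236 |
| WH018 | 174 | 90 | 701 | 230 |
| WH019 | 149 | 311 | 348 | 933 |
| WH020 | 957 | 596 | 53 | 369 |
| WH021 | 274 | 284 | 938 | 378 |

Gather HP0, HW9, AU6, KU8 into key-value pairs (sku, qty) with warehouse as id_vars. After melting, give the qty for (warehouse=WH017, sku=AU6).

434

Unpivoting turns each (warehouse, wide-column) pair into one long row.
The wide cell at row WH017, column AU6 holds 434, so the long row (WH017, AU6) has qty=434.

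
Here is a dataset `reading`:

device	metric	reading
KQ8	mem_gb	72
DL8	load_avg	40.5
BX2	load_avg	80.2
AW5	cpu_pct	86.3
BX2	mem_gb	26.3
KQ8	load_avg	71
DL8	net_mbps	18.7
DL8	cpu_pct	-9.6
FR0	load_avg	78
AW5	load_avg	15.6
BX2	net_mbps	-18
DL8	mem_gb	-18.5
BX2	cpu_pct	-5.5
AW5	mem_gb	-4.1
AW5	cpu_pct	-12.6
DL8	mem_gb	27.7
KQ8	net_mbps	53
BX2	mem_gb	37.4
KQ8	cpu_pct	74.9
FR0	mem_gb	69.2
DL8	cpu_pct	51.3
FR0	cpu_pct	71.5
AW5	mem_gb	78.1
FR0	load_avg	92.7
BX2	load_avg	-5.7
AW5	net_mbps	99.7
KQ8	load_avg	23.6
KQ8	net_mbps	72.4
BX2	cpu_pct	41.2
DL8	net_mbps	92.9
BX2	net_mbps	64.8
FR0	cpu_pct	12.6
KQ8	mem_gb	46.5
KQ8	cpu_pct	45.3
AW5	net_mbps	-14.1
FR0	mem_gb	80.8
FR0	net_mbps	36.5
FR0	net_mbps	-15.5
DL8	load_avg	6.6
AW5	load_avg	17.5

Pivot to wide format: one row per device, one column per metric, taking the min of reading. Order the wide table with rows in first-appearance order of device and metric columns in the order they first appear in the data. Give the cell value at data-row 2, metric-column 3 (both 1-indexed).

With rows in first-appearance order of device, row 2 is device=DL8. metric columns in first-appearance order: mem_gb, load_avg, cpu_pct, net_mbps; column 3 is cpu_pct.
Long rows with device=DL8, metric=cpu_pct: min(-9.6, 51.3) = -9.6.

-9.6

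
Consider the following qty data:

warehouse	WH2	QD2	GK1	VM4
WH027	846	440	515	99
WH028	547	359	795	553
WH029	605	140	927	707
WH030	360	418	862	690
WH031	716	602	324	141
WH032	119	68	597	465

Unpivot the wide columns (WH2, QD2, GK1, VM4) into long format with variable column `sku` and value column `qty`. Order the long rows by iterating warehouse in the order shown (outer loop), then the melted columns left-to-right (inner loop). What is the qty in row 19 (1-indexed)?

324

24 rows total (6 × 4). Row 19: index ⌊(19-1)/4⌋ = 4 into warehouse → WH031; (19-1) mod 4 = 2 into the melted columns → GK1.
So row 19 is (WH031, GK1, 324); qty = 324.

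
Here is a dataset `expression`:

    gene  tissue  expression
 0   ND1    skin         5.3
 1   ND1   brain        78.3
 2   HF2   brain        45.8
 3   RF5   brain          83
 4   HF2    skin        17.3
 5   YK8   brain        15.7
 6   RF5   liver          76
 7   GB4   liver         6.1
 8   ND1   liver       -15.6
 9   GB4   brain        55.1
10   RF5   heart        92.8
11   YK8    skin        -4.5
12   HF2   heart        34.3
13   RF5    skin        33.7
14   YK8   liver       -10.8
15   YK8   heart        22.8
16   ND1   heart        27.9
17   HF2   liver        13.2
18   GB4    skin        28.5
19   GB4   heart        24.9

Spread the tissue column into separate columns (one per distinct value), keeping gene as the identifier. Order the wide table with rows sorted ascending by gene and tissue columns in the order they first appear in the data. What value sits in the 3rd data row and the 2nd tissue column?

With rows sorted ascending by gene, row 3 is gene=ND1. tissue columns in first-appearance order: skin, brain, liver, heart; column 2 is brain.
Long rows with gene=ND1, tissue=brain: expression = 78.3.

78.3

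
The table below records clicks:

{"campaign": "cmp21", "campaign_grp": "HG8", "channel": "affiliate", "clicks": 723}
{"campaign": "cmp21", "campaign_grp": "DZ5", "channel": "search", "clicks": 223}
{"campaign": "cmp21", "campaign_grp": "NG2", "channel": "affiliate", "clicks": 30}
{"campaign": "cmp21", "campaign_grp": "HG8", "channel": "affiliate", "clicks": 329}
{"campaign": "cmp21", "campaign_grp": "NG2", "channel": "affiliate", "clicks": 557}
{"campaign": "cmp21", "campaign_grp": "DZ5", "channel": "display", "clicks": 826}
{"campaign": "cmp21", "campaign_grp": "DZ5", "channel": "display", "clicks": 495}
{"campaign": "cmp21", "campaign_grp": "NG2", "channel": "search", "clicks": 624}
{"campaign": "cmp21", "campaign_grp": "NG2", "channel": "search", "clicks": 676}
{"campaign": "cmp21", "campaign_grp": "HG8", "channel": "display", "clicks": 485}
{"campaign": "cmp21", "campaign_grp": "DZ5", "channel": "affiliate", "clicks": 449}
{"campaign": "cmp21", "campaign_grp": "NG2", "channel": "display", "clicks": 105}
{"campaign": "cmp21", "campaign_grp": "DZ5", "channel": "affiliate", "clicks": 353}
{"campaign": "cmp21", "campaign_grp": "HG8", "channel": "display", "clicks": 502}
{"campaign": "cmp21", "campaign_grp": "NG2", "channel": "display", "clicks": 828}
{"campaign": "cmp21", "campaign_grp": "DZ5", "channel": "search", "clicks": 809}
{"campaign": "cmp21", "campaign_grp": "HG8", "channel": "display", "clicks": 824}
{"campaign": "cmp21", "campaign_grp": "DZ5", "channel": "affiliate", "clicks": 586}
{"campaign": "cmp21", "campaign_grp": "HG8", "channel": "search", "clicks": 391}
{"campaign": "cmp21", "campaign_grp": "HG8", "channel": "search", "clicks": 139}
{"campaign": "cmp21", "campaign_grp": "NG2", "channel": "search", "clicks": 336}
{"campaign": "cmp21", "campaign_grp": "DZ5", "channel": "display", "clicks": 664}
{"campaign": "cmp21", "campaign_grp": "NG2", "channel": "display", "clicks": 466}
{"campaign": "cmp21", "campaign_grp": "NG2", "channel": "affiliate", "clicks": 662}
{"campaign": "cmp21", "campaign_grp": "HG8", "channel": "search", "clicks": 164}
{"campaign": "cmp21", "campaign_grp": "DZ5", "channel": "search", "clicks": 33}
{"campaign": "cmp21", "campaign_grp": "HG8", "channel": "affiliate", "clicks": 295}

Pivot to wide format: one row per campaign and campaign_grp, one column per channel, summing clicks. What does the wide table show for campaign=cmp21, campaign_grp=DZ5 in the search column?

1065

Rows with campaign=cmp21, campaign_grp=DZ5 and channel=search: clicks values are 223, 809, 33.
223 + 809 + 33 = 1065.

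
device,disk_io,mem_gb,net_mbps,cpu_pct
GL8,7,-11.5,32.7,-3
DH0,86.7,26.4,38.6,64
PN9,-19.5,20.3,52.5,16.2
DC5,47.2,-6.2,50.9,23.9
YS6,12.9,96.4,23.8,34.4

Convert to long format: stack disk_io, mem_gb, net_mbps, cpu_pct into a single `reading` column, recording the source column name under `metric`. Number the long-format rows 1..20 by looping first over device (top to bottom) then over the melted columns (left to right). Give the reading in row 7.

38.6

20 rows total (5 × 4). Row 7: index ⌊(7-1)/4⌋ = 1 into device → DH0; (7-1) mod 4 = 2 into the melted columns → net_mbps.
So row 7 is (DH0, net_mbps, 38.6); reading = 38.6.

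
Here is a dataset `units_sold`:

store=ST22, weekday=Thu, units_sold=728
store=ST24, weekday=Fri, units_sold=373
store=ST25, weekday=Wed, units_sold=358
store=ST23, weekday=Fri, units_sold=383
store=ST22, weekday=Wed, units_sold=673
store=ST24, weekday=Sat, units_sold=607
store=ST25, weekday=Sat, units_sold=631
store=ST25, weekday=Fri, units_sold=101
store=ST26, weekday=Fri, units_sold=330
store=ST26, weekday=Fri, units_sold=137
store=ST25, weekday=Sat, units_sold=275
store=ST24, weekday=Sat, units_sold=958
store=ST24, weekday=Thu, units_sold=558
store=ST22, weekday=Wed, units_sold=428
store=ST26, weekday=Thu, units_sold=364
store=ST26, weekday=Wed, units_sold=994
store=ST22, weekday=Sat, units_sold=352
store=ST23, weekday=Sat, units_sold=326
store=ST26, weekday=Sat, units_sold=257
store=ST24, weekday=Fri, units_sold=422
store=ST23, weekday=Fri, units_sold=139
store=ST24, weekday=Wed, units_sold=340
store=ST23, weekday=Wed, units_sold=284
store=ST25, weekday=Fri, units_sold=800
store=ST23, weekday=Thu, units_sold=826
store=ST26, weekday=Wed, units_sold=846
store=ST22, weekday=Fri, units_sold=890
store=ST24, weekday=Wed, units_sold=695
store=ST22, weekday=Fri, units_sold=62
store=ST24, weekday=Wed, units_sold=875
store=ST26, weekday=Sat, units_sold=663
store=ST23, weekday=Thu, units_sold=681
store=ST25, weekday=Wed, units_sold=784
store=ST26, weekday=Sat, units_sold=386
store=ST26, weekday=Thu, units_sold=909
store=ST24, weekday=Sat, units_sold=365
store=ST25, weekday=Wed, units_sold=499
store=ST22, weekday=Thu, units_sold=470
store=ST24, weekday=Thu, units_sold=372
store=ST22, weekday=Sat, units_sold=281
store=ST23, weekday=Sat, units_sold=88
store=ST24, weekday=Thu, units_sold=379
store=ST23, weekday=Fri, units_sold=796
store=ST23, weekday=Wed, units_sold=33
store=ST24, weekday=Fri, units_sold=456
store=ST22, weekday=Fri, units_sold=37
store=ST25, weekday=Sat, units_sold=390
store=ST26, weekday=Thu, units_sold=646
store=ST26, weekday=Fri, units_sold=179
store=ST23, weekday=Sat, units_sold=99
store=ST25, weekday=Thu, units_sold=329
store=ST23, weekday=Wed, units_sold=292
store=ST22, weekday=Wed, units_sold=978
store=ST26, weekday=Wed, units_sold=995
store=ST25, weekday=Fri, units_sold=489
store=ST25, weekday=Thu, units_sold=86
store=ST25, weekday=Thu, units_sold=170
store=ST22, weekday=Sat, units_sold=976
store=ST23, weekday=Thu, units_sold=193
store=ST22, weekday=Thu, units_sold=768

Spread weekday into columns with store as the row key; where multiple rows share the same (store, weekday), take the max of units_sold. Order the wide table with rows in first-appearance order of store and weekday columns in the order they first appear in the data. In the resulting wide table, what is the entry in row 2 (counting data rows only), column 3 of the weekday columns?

With rows in first-appearance order of store, row 2 is store=ST24. weekday columns in first-appearance order: Thu, Fri, Wed, Sat; column 3 is Wed.
Long rows with store=ST24, weekday=Wed: max(340, 695, 875) = 875.

875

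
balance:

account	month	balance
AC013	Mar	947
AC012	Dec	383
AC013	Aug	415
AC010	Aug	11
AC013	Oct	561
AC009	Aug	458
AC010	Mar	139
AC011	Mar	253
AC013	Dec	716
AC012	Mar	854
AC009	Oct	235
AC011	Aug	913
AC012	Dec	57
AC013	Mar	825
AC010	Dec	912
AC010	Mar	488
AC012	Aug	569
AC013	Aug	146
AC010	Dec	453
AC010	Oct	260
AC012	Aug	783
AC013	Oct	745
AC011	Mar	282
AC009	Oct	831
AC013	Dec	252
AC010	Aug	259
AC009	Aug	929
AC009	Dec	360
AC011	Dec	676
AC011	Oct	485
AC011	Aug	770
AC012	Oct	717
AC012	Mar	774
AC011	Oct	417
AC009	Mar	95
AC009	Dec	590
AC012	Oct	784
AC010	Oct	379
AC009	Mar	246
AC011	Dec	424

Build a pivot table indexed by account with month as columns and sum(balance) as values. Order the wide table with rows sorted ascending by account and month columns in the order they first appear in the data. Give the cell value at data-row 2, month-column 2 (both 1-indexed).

1365

With rows sorted ascending by account, row 2 is account=AC010. month columns in first-appearance order: Mar, Dec, Aug, Oct; column 2 is Dec.
Long rows with account=AC010, month=Dec: 912 + 453 = 1365.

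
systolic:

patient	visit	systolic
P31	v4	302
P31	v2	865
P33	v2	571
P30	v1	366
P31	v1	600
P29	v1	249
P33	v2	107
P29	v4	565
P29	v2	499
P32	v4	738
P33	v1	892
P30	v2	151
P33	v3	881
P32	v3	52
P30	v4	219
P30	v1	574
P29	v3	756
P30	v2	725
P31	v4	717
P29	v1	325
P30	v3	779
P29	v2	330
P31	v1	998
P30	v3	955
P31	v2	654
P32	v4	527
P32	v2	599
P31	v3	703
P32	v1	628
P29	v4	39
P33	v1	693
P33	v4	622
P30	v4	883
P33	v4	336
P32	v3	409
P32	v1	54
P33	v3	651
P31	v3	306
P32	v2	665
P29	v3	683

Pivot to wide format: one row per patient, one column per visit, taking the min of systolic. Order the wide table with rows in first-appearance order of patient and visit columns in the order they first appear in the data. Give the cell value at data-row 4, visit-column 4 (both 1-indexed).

With rows in first-appearance order of patient, row 4 is patient=P29. visit columns in first-appearance order: v4, v2, v1, v3; column 4 is v3.
Long rows with patient=P29, visit=v3: min(756, 683) = 683.

683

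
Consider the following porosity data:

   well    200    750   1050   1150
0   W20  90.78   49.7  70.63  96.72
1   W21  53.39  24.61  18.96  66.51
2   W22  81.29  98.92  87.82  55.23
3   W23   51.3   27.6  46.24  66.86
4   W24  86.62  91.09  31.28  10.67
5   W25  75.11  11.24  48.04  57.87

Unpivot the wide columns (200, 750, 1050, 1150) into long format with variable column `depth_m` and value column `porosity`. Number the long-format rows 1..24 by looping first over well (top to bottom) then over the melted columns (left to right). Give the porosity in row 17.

24 rows total (6 × 4). Row 17: index ⌊(17-1)/4⌋ = 4 into well → W24; (17-1) mod 4 = 0 into the melted columns → 200.
So row 17 is (W24, 200, 86.62); porosity = 86.62.

86.62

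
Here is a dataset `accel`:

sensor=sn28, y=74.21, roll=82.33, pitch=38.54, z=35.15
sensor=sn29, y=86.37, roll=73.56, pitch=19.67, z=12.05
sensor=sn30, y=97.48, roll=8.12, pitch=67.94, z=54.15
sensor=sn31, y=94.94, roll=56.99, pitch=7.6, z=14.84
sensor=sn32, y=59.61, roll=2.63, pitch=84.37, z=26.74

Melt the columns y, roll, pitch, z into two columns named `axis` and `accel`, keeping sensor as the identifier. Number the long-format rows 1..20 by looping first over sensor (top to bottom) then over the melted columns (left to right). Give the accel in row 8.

12.05

20 rows total (5 × 4). Row 8: index ⌊(8-1)/4⌋ = 1 into sensor → sn29; (8-1) mod 4 = 3 into the melted columns → z.
So row 8 is (sn29, z, 12.05); accel = 12.05.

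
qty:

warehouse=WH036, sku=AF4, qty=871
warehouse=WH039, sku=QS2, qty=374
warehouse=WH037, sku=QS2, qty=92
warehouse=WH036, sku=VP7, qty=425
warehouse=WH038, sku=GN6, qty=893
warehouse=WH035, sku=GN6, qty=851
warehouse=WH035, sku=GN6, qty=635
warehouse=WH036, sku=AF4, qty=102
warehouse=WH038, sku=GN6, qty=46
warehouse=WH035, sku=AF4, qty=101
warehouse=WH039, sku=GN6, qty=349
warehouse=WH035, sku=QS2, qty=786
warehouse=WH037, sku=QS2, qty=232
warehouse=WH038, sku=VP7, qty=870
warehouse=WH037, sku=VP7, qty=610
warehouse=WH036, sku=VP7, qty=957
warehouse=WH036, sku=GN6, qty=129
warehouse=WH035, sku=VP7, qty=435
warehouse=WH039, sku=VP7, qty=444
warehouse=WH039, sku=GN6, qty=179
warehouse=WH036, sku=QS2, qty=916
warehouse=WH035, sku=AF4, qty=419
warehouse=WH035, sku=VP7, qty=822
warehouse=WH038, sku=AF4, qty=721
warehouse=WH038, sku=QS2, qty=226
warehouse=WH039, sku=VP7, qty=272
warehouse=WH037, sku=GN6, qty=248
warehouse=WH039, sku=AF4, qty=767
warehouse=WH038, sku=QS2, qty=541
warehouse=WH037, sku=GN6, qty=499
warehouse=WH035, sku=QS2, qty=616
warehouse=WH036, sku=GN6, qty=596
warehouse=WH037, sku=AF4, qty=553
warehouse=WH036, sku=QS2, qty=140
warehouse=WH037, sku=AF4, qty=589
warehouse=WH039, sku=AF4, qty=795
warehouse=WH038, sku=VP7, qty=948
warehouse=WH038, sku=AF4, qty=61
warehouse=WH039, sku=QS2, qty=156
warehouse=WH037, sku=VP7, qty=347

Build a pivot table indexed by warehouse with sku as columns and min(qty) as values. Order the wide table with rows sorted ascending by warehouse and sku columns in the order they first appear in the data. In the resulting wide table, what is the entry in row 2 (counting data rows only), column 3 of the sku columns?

425

With rows sorted ascending by warehouse, row 2 is warehouse=WH036. sku columns in first-appearance order: AF4, QS2, VP7, GN6; column 3 is VP7.
Long rows with warehouse=WH036, sku=VP7: min(425, 957) = 425.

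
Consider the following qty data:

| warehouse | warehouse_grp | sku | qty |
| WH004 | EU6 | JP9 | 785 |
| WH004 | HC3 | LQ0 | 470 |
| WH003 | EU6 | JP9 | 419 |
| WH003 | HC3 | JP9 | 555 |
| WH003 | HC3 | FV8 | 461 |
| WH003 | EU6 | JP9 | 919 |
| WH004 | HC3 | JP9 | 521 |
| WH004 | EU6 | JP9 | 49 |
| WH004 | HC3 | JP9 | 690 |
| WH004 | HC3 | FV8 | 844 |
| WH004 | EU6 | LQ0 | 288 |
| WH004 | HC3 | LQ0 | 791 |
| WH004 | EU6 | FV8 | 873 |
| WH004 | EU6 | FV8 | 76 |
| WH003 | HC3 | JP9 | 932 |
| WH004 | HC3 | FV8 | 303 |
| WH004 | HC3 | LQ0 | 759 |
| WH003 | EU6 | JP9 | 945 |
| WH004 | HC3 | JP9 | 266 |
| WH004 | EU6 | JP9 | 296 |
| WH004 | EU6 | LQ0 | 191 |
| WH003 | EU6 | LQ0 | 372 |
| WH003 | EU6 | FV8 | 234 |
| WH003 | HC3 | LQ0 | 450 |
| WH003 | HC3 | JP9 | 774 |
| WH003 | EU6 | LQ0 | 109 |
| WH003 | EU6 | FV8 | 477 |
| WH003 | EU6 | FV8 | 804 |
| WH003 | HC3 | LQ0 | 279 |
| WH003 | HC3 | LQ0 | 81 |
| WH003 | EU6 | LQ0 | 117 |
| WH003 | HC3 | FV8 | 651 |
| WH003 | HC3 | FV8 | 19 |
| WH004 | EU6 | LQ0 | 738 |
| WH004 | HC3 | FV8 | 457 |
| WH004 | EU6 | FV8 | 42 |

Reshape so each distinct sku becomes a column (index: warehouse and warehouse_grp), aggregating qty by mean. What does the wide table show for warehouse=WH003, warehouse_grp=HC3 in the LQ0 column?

270

Rows with warehouse=WH003, warehouse_grp=HC3 and sku=LQ0: qty values are 450, 279, 81.
(450 + 279 + 81) / 3 = 270.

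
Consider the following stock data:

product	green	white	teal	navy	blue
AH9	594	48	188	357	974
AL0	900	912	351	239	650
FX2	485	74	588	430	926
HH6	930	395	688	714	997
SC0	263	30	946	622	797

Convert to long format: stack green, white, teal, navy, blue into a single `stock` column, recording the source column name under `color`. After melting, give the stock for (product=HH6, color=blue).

Unpivoting turns each (product, wide-column) pair into one long row.
The wide cell at row HH6, column blue holds 997, so the long row (HH6, blue) has stock=997.

997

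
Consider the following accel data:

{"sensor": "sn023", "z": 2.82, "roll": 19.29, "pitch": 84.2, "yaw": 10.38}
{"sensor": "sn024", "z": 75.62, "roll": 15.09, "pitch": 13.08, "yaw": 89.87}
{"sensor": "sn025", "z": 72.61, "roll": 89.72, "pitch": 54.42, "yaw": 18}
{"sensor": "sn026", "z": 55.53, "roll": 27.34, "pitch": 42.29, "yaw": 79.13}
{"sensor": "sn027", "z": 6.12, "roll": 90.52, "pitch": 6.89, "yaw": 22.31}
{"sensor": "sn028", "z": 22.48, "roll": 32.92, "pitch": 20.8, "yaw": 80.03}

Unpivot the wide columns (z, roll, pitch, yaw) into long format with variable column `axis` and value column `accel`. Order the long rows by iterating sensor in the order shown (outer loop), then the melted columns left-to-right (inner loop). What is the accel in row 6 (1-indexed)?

24 rows total (6 × 4). Row 6: index ⌊(6-1)/4⌋ = 1 into sensor → sn024; (6-1) mod 4 = 1 into the melted columns → roll.
So row 6 is (sn024, roll, 15.09); accel = 15.09.

15.09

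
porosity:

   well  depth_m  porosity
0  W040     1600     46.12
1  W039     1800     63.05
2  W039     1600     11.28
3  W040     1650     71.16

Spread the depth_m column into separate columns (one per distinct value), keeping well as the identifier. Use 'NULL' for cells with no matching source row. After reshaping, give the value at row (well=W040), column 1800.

NULL

No long-format row has well=W040 and depth_m=1800, so the cell is NULL.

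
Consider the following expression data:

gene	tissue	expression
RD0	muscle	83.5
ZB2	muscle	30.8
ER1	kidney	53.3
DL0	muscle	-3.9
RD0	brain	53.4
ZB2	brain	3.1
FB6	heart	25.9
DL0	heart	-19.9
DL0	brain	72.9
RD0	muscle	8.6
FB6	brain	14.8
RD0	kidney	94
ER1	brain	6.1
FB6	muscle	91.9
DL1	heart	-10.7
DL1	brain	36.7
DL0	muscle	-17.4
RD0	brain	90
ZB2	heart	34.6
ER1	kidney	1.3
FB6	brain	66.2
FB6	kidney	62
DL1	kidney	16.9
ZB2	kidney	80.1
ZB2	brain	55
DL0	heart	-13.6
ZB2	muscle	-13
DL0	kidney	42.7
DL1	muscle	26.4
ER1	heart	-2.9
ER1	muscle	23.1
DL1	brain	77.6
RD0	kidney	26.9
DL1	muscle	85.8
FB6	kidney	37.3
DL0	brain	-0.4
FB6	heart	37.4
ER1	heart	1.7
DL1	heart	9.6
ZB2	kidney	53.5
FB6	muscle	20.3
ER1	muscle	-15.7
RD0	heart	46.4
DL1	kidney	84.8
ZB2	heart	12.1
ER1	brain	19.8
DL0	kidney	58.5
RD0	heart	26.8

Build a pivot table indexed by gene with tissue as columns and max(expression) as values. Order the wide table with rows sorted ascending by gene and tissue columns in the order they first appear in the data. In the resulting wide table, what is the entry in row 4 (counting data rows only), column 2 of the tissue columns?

With rows sorted ascending by gene, row 4 is gene=FB6. tissue columns in first-appearance order: muscle, kidney, brain, heart; column 2 is kidney.
Long rows with gene=FB6, tissue=kidney: max(62, 37.3) = 62.

62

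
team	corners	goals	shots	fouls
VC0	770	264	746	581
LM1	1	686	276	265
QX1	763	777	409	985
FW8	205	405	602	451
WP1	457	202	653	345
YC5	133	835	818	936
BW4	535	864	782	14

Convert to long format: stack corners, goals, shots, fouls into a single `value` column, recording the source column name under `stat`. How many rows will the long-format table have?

7 team values × 4 melted columns = 28 rows.

28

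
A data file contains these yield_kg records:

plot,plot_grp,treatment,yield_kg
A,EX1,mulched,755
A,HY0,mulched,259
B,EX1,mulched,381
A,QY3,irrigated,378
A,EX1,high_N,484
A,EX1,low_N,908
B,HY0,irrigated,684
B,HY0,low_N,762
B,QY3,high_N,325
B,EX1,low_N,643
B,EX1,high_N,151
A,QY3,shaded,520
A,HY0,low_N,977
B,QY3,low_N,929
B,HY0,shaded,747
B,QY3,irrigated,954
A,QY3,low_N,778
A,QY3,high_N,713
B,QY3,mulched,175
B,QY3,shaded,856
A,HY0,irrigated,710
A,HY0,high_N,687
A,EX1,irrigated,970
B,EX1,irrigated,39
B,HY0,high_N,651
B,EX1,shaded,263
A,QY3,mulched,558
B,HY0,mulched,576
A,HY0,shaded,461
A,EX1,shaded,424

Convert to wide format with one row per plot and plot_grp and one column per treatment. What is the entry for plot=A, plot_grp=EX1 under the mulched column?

755

Wide layout: rows indexed by plot and plot_grp, columns are the 5 distinct treatment values (mulched, irrigated, high_N, low_N, shaded).
Cell (plot=A, plot_grp=EX1, treatment=mulched) draws from the long row where plot=A, plot_grp=EX1 and treatment=mulched, which has yield_kg=755.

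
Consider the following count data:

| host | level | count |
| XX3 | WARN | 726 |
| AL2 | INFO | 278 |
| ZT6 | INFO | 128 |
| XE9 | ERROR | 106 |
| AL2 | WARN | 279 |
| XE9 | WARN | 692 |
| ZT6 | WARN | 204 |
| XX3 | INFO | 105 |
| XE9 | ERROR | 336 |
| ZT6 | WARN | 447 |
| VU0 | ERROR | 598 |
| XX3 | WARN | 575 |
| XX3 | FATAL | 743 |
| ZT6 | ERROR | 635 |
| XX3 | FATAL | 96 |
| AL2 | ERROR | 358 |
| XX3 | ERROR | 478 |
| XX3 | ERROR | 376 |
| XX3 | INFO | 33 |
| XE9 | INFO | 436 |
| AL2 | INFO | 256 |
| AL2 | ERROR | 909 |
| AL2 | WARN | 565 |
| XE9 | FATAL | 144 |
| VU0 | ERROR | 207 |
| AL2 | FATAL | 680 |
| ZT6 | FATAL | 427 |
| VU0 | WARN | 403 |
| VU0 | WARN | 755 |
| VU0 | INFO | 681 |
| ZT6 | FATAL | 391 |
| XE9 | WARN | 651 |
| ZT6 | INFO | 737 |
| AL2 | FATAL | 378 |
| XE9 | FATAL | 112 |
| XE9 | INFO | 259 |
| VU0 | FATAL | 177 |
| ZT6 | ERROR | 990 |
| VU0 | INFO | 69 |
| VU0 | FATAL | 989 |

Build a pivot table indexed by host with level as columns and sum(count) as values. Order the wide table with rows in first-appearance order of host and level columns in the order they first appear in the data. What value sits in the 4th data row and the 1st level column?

With rows in first-appearance order of host, row 4 is host=XE9. level columns in first-appearance order: WARN, INFO, ERROR, FATAL; column 1 is WARN.
Long rows with host=XE9, level=WARN: 692 + 651 = 1343.

1343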